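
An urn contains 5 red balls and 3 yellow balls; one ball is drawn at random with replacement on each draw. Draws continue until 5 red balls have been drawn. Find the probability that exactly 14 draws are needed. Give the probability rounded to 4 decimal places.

Y = trial on which the fifth success occurs; negative binomial, r=5, p=0.625.
P(Y=14) = C(13,4) · p^5 · (1−p)^9
= 715 · 0.095367 · 0.00014665 = 0.010000

0.0100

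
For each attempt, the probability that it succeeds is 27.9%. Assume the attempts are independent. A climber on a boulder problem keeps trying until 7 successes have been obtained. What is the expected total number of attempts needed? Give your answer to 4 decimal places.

Y = total attempts until the seventh success; negative binomial with r=7, p=0.279.
E[Y] = r / p = 7 / 0.279 = 25.089606

25.0896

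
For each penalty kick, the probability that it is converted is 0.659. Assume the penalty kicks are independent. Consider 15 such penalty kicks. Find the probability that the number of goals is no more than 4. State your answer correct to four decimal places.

0.0022

X ~ Binomial(15, 0.659); P(X ≤ 4) = Σ C(15,k) p^k (1−p)^(15−k) over k:
  k=0: C(15,0)·0.659^0·0.341^15 = 0.000000
  k=1: C(15,1)·0.659^1·0.341^14 = 0.000003
  k=2: C(15,2)·0.659^2·0.341^13 = 0.000038
  k=3: C(15,3)·0.659^3·0.341^12 = 0.000322
  k=4: C(15,4)·0.659^4·0.341^11 = 0.001866
Total = 0.002230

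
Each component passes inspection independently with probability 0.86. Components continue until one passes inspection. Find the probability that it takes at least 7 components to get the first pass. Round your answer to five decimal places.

Y = number of components to the first success; geometric, p = 0.86.
P(Y > 6) = P(first 6 all fail) = (1−p)^6 = 0.0000075

0.00001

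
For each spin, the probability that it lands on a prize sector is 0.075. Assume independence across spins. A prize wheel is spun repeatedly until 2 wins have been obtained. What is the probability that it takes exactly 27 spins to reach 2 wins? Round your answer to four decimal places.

0.0208

Y = trial on which the second success occurs; negative binomial, r=2, p=0.075.
P(Y=27) = C(26,1) · p^2 · (1−p)^25
= 26 · 0.005625 · 0.14241 = 0.020828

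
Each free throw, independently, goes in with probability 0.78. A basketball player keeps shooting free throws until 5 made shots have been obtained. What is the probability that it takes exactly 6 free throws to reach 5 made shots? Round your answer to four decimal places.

0.3176

Y = trial on which the fifth success occurs; negative binomial, r=5, p=0.78.
P(Y=6) = C(5,4) · p^5 · (1−p)^1
= 5 · 0.28872 · 0.22 = 0.317589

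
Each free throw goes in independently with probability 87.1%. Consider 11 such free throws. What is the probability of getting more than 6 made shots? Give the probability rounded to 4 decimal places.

0.9916

X ~ Binomial(11, 0.871); P(X ≥ 7) = Σ C(11,k) p^k (1−p)^(11−k) over k:
  k=7: C(11,7)·0.871^7·0.129^4 = 0.034754
  k=8: C(11,8)·0.871^8·0.129^3 = 0.117327
  k=9: C(11,9)·0.871^9·0.129^2 = 0.264062
  k=10: C(11,10)·0.871^10·0.129^1 = 0.356586
  k=11: C(11,11)·0.871^11·0.129^0 = 0.218877
Total = 0.991605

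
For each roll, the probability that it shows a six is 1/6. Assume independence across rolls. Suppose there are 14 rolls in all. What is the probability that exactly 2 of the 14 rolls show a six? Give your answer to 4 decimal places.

0.2835

X ~ Binomial(n=14, p=0.166667).
P(X=2) = C(14,2) · p^2 · (1−p)^12
= 91 · 0.027778 · 0.11216 = 0.283507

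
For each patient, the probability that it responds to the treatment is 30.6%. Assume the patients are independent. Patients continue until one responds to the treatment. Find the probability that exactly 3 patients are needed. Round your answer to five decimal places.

0.14738

Geometric (trials to first success), p = 0.306.
P(Y = 3) = (1−p)^2 · p = 0.48164 · 0.306 = 0.1473806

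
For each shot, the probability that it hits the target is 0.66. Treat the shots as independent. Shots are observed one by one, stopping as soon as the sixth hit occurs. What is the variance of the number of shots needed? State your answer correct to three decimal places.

4.683

Y = total shots until the sixth success; negative binomial with r=6, p=0.66.
Var(Y) = r(1−p)/p² = 6·0.34 / 0.66² = 4.68320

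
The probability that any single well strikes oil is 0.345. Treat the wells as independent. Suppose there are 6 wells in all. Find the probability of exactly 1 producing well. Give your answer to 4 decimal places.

0.2496

X ~ Binomial(n=6, p=0.345).
P(X=1) = C(6,1) · p^1 · (1−p)^5
= 6 · 0.345 · 0.12056 = 0.249561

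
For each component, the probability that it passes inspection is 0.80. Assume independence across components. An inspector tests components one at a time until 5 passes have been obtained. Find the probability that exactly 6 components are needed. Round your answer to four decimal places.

0.3277

Y = trial on which the fifth success occurs; negative binomial, r=5, p=0.80.
P(Y=6) = C(5,4) · p^5 · (1−p)^1
= 5 · 0.32768 · 0.2 = 0.327680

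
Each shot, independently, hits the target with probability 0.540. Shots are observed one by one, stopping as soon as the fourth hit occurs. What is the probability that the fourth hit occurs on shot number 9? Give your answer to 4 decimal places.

0.0981

Y = trial on which the fourth success occurs; negative binomial, r=4, p=0.54.
P(Y=9) = C(8,3) · p^4 · (1−p)^5
= 56 · 0.085031 · 0.020596 = 0.098074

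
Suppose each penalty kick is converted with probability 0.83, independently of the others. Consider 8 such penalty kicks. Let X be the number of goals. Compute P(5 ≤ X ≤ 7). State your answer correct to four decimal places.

X ~ Binomial(8, 0.83); P(5 ≤ X ≤ 7) = Σ C(8,k) p^k (1−p)^(8−k) over k:
  k=5: C(8,5)·0.83^5·0.17^3 = 0.108374
  k=6: C(8,6)·0.83^6·0.17^2 = 0.264560
  k=7: C(8,7)·0.83^7·0.17^1 = 0.369050
Total = 0.741984

0.7420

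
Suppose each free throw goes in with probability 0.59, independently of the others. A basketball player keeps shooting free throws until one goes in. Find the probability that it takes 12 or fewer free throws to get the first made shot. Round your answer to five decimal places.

0.99998

Y = number of free throws to the first success; geometric, p = 0.59.
P(Y ≤ 12) = 1 − (1−p)^12 = 1 − 0.0000226 = 0.9999774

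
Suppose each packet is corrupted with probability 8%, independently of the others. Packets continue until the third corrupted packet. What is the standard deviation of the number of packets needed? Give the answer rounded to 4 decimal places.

20.7666

Y = total packets until the third success; negative binomial with r=3, p=0.08.
SD(Y) = √[r(1−p)/p²] = √(431.250000) = 20.766560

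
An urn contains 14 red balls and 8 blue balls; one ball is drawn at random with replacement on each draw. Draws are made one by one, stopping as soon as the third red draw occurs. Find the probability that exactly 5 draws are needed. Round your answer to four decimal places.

0.2045

Y = trial on which the third success occurs; negative binomial, r=3, p=0.636364.
P(Y=5) = C(4,2) · p^3 · (1−p)^2
= 6 · 0.2577 · 0.13223 = 0.204457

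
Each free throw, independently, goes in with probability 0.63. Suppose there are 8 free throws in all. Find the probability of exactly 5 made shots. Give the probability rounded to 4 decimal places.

0.2815

X ~ Binomial(n=8, p=0.63).
P(X=5) = C(8,5) · p^5 · (1−p)^3
= 56 · 0.099244 · 0.050653 = 0.281511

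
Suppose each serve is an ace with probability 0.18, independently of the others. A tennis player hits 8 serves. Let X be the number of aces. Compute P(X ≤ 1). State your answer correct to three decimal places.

X ~ Binomial(8, 0.18); P(X ≤ 1) = Σ C(8,k) p^k (1−p)^(8−k) over k:
  k=0: C(8,0)·0.18^0·0.82^8 = 0.20441
  k=1: C(8,1)·0.18^1·0.82^7 = 0.35897
Total = 0.56339

0.563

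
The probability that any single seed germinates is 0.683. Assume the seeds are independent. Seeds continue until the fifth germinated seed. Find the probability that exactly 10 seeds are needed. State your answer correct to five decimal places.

Y = trial on which the fifth success occurs; negative binomial, r=5, p=0.683.
P(Y=10) = C(9,4) · p^5 · (1−p)^5
= 126 · 0.14863 · 0.0032011 = 0.0599474

0.05995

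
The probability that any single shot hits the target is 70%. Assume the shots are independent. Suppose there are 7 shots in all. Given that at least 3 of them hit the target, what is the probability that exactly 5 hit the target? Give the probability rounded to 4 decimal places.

0.3271

X ~ Binomial(7, 0.70). Want P(X=5 | X≥3) = P(X=5) / P(X≥3).
P(X=5) = C(7,5)·0.70^5·0.30^2 = 0.317652
P(X≥3) = 1 − 0.000219 − 0.003572 − 0.025005 = 0.971205
Ratio = 0.317652 / 0.971205 = 0.327070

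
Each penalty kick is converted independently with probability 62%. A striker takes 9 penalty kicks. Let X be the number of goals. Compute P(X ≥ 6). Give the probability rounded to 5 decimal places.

X ~ Binomial(9, 0.62); P(X ≥ 6) = Σ C(9,k) p^k (1−p)^(9−k) over k:
  k=6: C(9,6)·0.62^6·0.38^3 = 0.2618064
  k=7: C(9,7)·0.62^7·0.38^2 = 0.1830676
  k=8: C(9,8)·0.62^8·0.38^1 = 0.0746723
  k=9: C(9,9)·0.62^9·0.38^0 = 0.0135371
Total = 0.5330834

0.53308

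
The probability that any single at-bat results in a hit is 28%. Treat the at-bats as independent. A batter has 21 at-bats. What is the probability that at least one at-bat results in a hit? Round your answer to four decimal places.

P(at least one) = 1 − P(none) = 1 − (1 − 0.28)^21
= 1 − 0.001009 = 0.998991

0.9990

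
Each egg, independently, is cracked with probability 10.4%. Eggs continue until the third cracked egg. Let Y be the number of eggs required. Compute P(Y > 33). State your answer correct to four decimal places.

0.3186

Needing more than 33 eggs ⇔ fewer than 3 successes in the first 33. With X ~ Binomial(33, 0.104), P(Y > 33) = P(X ≤ 2).
  k=0: C(33,0)·0.104^0·0.896^33 = 0.026679
  k=1: C(33,1)·0.104^1·0.896^32 = 0.102189
  k=2: C(33,2)·0.104^2·0.896^31 = 0.189779
P(X ≤ 2) = 0.318647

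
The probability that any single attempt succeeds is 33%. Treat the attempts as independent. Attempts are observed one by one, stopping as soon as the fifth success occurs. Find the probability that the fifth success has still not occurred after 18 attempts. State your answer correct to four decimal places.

Needing more than 18 attempts ⇔ fewer than 5 successes in the first 18. With X ~ Binomial(18, 0.33), P(Y > 18) = P(X ≤ 4).
  k=0: C(18,0)·0.33^0·0.67^18 = 0.000740
  k=1: C(18,1)·0.33^1·0.67^17 = 0.006562
  k=2: C(18,2)·0.33^2·0.67^16 = 0.027474
  k=3: C(18,3)·0.33^3·0.67^15 = 0.072170
  k=4: C(18,4)·0.33^4·0.67^14 = 0.133298
P(X ≤ 4) = 0.240244

0.2402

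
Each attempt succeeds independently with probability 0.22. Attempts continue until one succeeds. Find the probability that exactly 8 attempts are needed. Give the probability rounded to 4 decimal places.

Geometric (trials to first success), p = 0.22.
P(Y = 8) = (1−p)^7 · p = 0.17566 · 0.22 = 0.038644

0.0386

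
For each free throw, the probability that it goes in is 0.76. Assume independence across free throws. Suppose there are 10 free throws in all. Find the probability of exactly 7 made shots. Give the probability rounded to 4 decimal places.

0.2429

X ~ Binomial(n=10, p=0.76).
P(X=7) = C(10,7) · p^7 · (1−p)^3
= 120 · 0.14645 · 0.013824 = 0.242946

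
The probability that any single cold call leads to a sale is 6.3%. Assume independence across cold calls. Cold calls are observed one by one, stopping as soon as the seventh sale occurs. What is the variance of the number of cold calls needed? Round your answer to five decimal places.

1652.55732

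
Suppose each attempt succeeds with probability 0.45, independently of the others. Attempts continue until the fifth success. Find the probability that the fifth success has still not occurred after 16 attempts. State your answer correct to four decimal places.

0.0853

Needing more than 16 attempts ⇔ fewer than 5 successes in the first 16. With X ~ Binomial(16, 0.45), P(Y > 16) = P(X ≤ 4).
  k=0: C(16,0)·0.45^0·0.55^16 = 0.000070
  k=1: C(16,1)·0.45^1·0.55^15 = 0.000918
  k=2: C(16,2)·0.45^2·0.55^14 = 0.005632
  k=3: C(16,3)·0.45^3·0.55^13 = 0.021505
  k=4: C(16,4)·0.45^4·0.55^12 = 0.057184
P(X ≤ 4) = 0.085309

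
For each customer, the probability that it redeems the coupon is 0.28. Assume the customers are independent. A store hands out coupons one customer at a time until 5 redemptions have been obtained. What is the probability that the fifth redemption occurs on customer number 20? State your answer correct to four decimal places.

Y = trial on which the fifth success occurs; negative binomial, r=5, p=0.28.
P(Y=20) = C(19,4) · p^5 · (1−p)^15
= 3876 · 0.001721 · 0.0072442 = 0.048324

0.0483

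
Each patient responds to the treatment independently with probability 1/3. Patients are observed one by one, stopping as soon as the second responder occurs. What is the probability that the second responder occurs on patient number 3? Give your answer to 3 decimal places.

0.148

Y = trial on which the second success occurs; negative binomial, r=2, p=0.333333.
P(Y=3) = C(2,1) · p^2 · (1−p)^1
= 2 · 0.11111 · 0.66667 = 0.14815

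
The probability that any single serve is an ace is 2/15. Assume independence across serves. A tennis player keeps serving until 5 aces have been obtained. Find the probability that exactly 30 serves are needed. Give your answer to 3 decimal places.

Y = trial on which the fifth success occurs; negative binomial, r=5, p=0.133333.
P(Y=30) = C(29,4) · p^5 · (1−p)^25
= 23751 · 4.214e-05 · 0.027945 = 0.02797

0.028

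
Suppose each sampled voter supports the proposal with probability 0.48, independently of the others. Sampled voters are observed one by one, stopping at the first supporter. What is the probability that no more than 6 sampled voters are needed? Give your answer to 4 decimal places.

Y = number of sampled voters to the first success; geometric, p = 0.48.
P(Y ≤ 6) = 1 − (1−p)^6 = 1 − 0.019771 = 0.980229

0.9802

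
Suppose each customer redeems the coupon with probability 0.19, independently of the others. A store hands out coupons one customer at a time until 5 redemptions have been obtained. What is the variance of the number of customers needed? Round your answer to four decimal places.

Y = total customers until the fifth success; negative binomial with r=5, p=0.19.
Var(Y) = r(1−p)/p² = 5·0.81 / 0.19² = 112.188366

112.1884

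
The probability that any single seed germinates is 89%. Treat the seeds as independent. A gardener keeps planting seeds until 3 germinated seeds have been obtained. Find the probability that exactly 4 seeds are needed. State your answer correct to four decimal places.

0.2326

Y = trial on which the third success occurs; negative binomial, r=3, p=0.89.
P(Y=4) = C(3,2) · p^3 · (1−p)^1
= 3 · 0.70497 · 0.11 = 0.232640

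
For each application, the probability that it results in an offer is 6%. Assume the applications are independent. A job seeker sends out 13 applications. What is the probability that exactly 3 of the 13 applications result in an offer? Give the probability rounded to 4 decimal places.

X ~ Binomial(n=13, p=0.06).
P(X=3) = C(13,3) · p^3 · (1−p)^10
= 286 · 0.000216 · 0.53862 = 0.033273

0.0333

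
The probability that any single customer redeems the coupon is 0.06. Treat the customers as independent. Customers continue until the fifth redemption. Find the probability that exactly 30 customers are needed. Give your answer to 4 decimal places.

Y = trial on which the fifth success occurs; negative binomial, r=5, p=0.06.
P(Y=30) = C(29,4) · p^5 · (1−p)^25
= 23751 · 7.776e-07 · 0.21291 = 0.003932

0.0039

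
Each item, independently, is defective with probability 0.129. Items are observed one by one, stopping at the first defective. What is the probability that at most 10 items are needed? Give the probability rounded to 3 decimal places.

0.749

Y = number of items to the first success; geometric, p = 0.129.
P(Y ≤ 10) = 1 − (1−p)^10 = 1 − 0.25129 = 0.74871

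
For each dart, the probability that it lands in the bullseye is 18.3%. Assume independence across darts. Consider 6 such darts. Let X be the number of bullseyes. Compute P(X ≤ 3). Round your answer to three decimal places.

0.988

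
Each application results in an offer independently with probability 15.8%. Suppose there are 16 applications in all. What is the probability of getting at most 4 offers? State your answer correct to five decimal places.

X ~ Binomial(16, 0.158); P(X ≤ 4) = Σ C(16,k) p^k (1−p)^(16−k) over k:
  k=0: C(16,0)·0.158^0·0.842^16 = 0.0638254
  k=1: C(16,1)·0.158^1·0.842^15 = 0.1916278
  k=2: C(16,2)·0.158^2·0.842^14 = 0.2696899
  k=3: C(16,3)·0.158^3·0.842^13 = 0.2361655
  k=4: C(16,4)·0.158^4·0.842^12 = 0.1440273
Total = 0.9053359

0.90534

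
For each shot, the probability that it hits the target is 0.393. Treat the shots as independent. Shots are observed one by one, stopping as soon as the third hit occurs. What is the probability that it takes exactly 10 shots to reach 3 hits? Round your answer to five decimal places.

Y = trial on which the third success occurs; negative binomial, r=3, p=0.393.
P(Y=10) = C(9,2) · p^3 · (1−p)^7
= 36 · 0.060698 · 0.030361 = 0.0663439

0.06634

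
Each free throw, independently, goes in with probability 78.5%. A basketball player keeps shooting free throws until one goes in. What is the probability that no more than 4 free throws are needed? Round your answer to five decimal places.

Y = number of free throws to the first success; geometric, p = 0.785.
P(Y ≤ 4) = 1 − (1−p)^4 = 1 − 0.0021368 = 0.9978632

0.99786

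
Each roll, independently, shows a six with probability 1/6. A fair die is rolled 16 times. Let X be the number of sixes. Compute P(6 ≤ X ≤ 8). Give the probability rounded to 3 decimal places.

0.037

X ~ Binomial(16, 0.166667); P(6 ≤ X ≤ 8) = Σ C(16,k) p^k (1−p)^(16−k) over k:
  k=6: C(16,6)·0.166667^6·0.833333^10 = 0.02772
  k=7: C(16,7)·0.166667^7·0.833333^9 = 0.00792
  k=8: C(16,8)·0.166667^8·0.833333^8 = 0.00178
Total = 0.03742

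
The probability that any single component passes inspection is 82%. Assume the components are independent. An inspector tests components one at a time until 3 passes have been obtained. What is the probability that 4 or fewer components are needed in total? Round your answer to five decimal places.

0.84911

Finishing within 4 components ⇔ at least 3 successes in the first 4. With X ~ Binomial(4, 0.82), P(Y ≤ 4) = 1 − P(X ≤ 2).
  k=0: C(4,0)·0.82^0·0.18^4 = 0.0010498
  k=1: C(4,1)·0.82^1·0.18^3 = 0.0191290
  k=2: C(4,2)·0.82^2·0.18^2 = 0.1307146
1 − 0.1508933 = 0.8491067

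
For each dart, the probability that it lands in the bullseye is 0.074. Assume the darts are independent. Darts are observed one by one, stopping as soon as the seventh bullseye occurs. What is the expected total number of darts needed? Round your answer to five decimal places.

Y = total darts until the seventh success; negative binomial with r=7, p=0.074.
E[Y] = r / p = 7 / 0.074 = 94.5945946

94.59459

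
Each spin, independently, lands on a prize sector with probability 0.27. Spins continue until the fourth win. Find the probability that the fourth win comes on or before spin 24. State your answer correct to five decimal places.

Finishing within 24 spins ⇔ at least 4 successes in the first 24. With X ~ Binomial(24, 0.27), P(Y ≤ 24) = 1 − P(X ≤ 3).
  k=0: C(24,0)·0.27^0·0.73^24 = 0.0005245
  k=1: C(24,1)·0.27^1·0.73^23 = 0.0046559
  k=2: C(24,2)·0.27^2·0.73^22 = 0.0198034
  k=3: C(24,3)·0.27^3·0.73^21 = 0.0537133
1 − 0.0786971 = 0.9213029

0.92130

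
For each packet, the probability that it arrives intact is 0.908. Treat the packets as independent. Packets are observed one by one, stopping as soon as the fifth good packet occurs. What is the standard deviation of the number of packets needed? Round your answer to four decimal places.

Y = total packets until the fifth success; negative binomial with r=5, p=0.908.
SD(Y) = √[r(1−p)/p²] = √(0.557938) = 0.746953

0.7470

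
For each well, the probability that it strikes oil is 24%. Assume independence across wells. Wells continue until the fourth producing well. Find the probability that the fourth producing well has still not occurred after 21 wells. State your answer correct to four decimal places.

0.2213

Needing more than 21 wells ⇔ fewer than 4 successes in the first 21. With X ~ Binomial(21, 0.24), P(Y > 21) = P(X ≤ 3).
  k=0: C(21,0)·0.24^0·0.76^21 = 0.003141
  k=1: C(21,1)·0.24^1·0.76^20 = 0.020831
  k=2: C(21,2)·0.24^2·0.76^19 = 0.065781
  k=3: C(21,3)·0.24^3·0.76^18 = 0.131562
P(X ≤ 3) = 0.221315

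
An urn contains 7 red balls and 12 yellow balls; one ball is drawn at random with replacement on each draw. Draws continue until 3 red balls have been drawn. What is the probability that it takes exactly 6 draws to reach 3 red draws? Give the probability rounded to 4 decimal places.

0.1260

Y = trial on which the third success occurs; negative binomial, r=3, p=0.368421.
P(Y=6) = C(5,2) · p^3 · (1−p)^3
= 10 · 0.050007 · 0.25193 = 0.125984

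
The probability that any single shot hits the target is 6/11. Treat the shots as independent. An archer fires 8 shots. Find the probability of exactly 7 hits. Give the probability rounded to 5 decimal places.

0.05224

X ~ Binomial(n=8, p=0.545455).
P(X=7) = C(8,7) · p^7 · (1−p)^1
= 8 · 0.014365 · 0.45455 = 0.0522369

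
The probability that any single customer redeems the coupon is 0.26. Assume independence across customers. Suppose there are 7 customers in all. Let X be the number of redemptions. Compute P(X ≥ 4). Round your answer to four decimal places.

0.0802

X ~ Binomial(7, 0.26); P(X ≥ 4) = Σ C(7,k) p^k (1−p)^(7−k) over k:
  k=4: C(7,4)·0.26^4·0.74^3 = 0.064812
  k=5: C(7,5)·0.26^5·0.74^2 = 0.013663
  k=6: C(7,6)·0.26^6·0.74^1 = 0.001600
  k=7: C(7,7)·0.26^7·0.74^0 = 0.000080
Total = 0.080156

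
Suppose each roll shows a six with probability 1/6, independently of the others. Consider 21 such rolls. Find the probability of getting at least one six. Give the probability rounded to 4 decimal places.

0.9783

P(at least one) = 1 − P(none) = 1 − (1 − 0.166667)^21
= 1 − 0.021737 = 0.978263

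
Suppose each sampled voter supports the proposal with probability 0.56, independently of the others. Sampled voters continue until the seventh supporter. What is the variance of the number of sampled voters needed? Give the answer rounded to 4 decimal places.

Y = total sampled voters until the seventh success; negative binomial with r=7, p=0.56.
Var(Y) = r(1−p)/p² = 7·0.44 / 0.56² = 9.821429

9.8214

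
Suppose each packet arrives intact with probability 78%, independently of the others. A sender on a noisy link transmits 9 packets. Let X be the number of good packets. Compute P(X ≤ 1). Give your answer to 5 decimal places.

0.00004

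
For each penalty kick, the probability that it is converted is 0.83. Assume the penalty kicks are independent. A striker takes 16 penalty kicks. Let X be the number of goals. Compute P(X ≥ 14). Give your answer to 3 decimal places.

X ~ Binomial(16, 0.83); P(X ≥ 14) = Σ C(16,k) p^k (1−p)^(16−k) over k:
  k=14: C(16,14)·0.83^14·0.17^2 = 0.25537
  k=15: C(16,15)·0.83^15·0.17^1 = 0.16624
  k=16: C(16,16)·0.83^16·0.17^0 = 0.05073
Total = 0.47234

0.472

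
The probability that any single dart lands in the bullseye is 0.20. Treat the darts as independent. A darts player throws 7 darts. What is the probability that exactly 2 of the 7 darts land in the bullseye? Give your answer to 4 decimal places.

0.2753

X ~ Binomial(n=7, p=0.20).
P(X=2) = C(7,2) · p^2 · (1−p)^5
= 21 · 0.04 · 0.32768 = 0.275251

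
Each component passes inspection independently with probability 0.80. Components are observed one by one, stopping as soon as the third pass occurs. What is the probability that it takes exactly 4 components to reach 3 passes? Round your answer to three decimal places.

0.307

Y = trial on which the third success occurs; negative binomial, r=3, p=0.80.
P(Y=4) = C(3,2) · p^3 · (1−p)^1
= 3 · 0.512 · 0.2 = 0.30720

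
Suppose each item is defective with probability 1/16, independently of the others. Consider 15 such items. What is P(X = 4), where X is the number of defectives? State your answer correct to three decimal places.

X ~ Binomial(n=15, p=0.0625).
P(X=4) = C(15,4) · p^4 · (1−p)^11
= 1365 · 1.5259e-05 · 0.49168 = 0.01024

0.010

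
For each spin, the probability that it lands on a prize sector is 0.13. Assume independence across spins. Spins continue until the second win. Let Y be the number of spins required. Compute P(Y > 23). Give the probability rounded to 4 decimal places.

Needing more than 23 spins ⇔ fewer than 2 successes in the first 23. With X ~ Binomial(23, 0.13), P(Y > 23) = P(X ≤ 1).
  k=0: C(23,0)·0.13^0·0.87^23 = 0.040639
  k=1: C(23,1)·0.13^1·0.87^22 = 0.139667
P(X ≤ 1) = 0.180306

0.1803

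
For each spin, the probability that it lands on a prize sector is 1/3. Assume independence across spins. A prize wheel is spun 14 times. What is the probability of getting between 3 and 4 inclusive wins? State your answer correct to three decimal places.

0.370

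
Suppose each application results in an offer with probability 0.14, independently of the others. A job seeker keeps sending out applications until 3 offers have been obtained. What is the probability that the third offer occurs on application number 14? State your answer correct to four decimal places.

0.0407

Y = trial on which the third success occurs; negative binomial, r=3, p=0.14.
P(Y=14) = C(13,2) · p^3 · (1−p)^11
= 78 · 0.002744 · 0.19032 = 0.040734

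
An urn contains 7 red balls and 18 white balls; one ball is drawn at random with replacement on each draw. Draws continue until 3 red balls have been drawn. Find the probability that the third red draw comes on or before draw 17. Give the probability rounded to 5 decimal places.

0.89418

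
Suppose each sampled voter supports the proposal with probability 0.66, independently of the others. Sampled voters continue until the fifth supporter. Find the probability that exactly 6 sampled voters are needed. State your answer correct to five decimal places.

0.21290

Y = trial on which the fifth success occurs; negative binomial, r=5, p=0.66.
P(Y=6) = C(5,4) · p^5 · (1−p)^1
= 5 · 0.12523 · 0.34 = 0.2128965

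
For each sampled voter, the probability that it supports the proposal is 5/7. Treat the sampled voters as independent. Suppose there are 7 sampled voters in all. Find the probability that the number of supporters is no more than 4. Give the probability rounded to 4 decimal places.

0.3208

X ~ Binomial(7, 0.714286); P(X ≤ 4) = Σ C(7,k) p^k (1−p)^(7−k) over k:
  k=0: C(7,0)·0.714286^0·0.285714^7 = 0.000155
  k=1: C(7,1)·0.714286^1·0.285714^6 = 0.002720
  k=2: C(7,2)·0.714286^2·0.285714^5 = 0.020400
  k=3: C(7,3)·0.714286^3·0.285714^4 = 0.084999
  k=4: C(7,4)·0.714286^4·0.285714^3 = 0.212496
Total = 0.320770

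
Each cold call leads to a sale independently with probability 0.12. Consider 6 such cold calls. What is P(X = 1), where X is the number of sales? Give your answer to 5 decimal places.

X ~ Binomial(n=6, p=0.12).
P(X=1) = C(6,1) · p^1 · (1−p)^5
= 6 · 0.12 · 0.52773 = 0.3799670

0.37997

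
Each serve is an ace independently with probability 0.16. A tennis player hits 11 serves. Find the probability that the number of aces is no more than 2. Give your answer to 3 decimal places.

0.748

X ~ Binomial(11, 0.16); P(X ≤ 2) = Σ C(11,k) p^k (1−p)^(11−k) over k:
  k=0: C(11,0)·0.16^0·0.84^11 = 0.14692
  k=1: C(11,1)·0.16^1·0.84^10 = 0.30783
  k=2: C(11,2)·0.16^2·0.84^9 = 0.29317
Total = 0.74791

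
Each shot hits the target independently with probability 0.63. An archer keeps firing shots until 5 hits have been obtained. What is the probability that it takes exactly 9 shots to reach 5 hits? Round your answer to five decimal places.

Y = trial on which the fifth success occurs; negative binomial, r=5, p=0.63.
P(Y=9) = C(8,4) · p^5 · (1−p)^4
= 70 · 0.099244 · 0.018742 = 0.1301990

0.13020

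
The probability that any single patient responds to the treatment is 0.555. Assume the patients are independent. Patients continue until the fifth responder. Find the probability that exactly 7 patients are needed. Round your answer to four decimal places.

Y = trial on which the fifth success occurs; negative binomial, r=5, p=0.555.
P(Y=7) = C(6,4) · p^5 · (1−p)^2
= 15 · 0.052658 · 0.19803 = 0.156414

0.1564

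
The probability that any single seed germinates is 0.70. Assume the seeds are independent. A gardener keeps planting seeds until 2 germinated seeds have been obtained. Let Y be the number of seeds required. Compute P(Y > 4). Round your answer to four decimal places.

0.0837

Needing more than 4 seeds ⇔ fewer than 2 successes in the first 4. With X ~ Binomial(4, 0.70), P(Y > 4) = P(X ≤ 1).
  k=0: C(4,0)·0.70^0·0.30^4 = 0.008100
  k=1: C(4,1)·0.70^1·0.30^3 = 0.075600
P(X ≤ 1) = 0.083700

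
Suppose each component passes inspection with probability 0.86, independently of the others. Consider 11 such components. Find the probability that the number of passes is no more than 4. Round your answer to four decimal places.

0.0002

X ~ Binomial(11, 0.86); P(X ≤ 4) = Σ C(11,k) p^k (1−p)^(11−k) over k:
  k=0: C(11,0)·0.86^0·0.14^11 = 0.000000
  k=1: C(11,1)·0.86^1·0.14^10 = 0.000000
  k=2: C(11,2)·0.86^2·0.14^9 = 0.000001
  k=3: C(11,3)·0.86^3·0.14^8 = 0.000015
  k=4: C(11,4)·0.86^4·0.14^7 = 0.000190
Total = 0.000207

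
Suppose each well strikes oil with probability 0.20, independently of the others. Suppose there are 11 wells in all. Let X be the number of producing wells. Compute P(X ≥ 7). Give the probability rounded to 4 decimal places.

0.0020

X ~ Binomial(11, 0.20); P(X ≥ 7) = Σ C(11,k) p^k (1−p)^(11−k) over k:
  k=7: C(11,7)·0.20^7·0.80^4 = 0.001730
  k=8: C(11,8)·0.20^8·0.80^3 = 0.000216
  k=9: C(11,9)·0.20^9·0.80^2 = 0.000018
  k=10: C(11,10)·0.20^10·0.80^1 = 0.000001
  k=11: C(11,11)·0.20^11·0.80^0 = 0.000000
Total = 0.001965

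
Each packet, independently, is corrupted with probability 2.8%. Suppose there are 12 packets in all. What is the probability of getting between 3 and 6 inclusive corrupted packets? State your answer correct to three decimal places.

X ~ Binomial(12, 0.028); P(3 ≤ X ≤ 6) = Σ C(12,k) p^k (1−p)^(12−k) over k:
  k=3: C(12,3)·0.028^3·0.972^9 = 0.00374
  k=4: C(12,4)·0.028^4·0.972^8 = 0.00024
  k=5: C(12,5)·0.028^5·0.972^7 = 0.00001
  k=6: C(12,6)·0.028^6·0.972^6 = 0.00000
Total = 0.00399

0.004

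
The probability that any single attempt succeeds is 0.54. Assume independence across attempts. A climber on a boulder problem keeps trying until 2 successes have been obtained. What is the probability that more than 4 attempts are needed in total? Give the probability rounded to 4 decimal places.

0.2550

Needing more than 4 attempts ⇔ fewer than 2 successes in the first 4. With X ~ Binomial(4, 0.54), P(Y > 4) = P(X ≤ 1).
  k=0: C(4,0)·0.54^0·0.46^4 = 0.044775
  k=1: C(4,1)·0.54^1·0.46^3 = 0.210246
P(X ≤ 1) = 0.255020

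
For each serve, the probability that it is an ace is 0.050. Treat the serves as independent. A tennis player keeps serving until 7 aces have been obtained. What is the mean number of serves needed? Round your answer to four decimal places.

Y = total serves until the seventh success; negative binomial with r=7, p=0.05.
E[Y] = r / p = 7 / 0.05 = 140.000000

140.0000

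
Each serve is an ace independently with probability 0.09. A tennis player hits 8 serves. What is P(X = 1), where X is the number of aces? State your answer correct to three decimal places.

X ~ Binomial(n=8, p=0.09).
P(X=1) = C(8,1) · p^1 · (1−p)^7
= 8 · 0.09 · 0.51676 = 0.37207

0.372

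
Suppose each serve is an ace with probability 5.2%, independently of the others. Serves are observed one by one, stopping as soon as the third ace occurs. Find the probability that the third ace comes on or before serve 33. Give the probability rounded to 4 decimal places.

Finishing within 33 serves ⇔ at least 3 successes in the first 33. With X ~ Binomial(33, 0.052), P(Y ≤ 33) = 1 − P(X ≤ 2).
  k=0: C(33,0)·0.052^0·0.948^33 = 0.171662
  k=1: C(33,1)·0.052^1·0.948^32 = 0.310731
  k=2: C(33,2)·0.052^2·0.948^31 = 0.272709
1 − 0.755102 = 0.244898

0.2449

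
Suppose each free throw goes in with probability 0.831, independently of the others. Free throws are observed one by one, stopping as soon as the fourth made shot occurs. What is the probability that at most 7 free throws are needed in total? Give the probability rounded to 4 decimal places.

0.9815

Finishing within 7 free throws ⇔ at least 4 successes in the first 7. With X ~ Binomial(7, 0.831), P(Y ≤ 7) = 1 − P(X ≤ 3).
  k=0: C(7,0)·0.831^0·0.169^7 = 0.000004
  k=1: C(7,1)·0.831^1·0.169^6 = 0.000136
  k=2: C(7,2)·0.831^2·0.169^5 = 0.001999
  k=3: C(7,3)·0.831^3·0.169^4 = 0.016384
1 − 0.018523 = 0.981477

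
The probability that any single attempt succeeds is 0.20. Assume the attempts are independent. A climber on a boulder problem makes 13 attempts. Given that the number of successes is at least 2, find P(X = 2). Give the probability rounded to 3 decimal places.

0.350

X ~ Binomial(13, 0.20). Want P(X=2 | X≥2) = P(X=2) / P(X≥2).
P(X=2) = C(13,2)·0.20^2·0.80^11 = 0.26801
P(X≥2) = 1 − 0.05498 − 0.17867 = 0.76635
Ratio = 0.26801 / 0.76635 = 0.34972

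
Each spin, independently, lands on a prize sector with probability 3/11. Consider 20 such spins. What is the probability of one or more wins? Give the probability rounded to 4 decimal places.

P(at least one) = 1 − P(none) = 1 − (1 − 0.272727)^20
= 1 − 0.001714 = 0.998286

0.9983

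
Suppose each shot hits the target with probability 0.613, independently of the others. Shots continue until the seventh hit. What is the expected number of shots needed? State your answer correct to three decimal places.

Y = total shots until the seventh success; negative binomial with r=7, p=0.613.
E[Y] = r / p = 7 / 0.613 = 11.41925

11.419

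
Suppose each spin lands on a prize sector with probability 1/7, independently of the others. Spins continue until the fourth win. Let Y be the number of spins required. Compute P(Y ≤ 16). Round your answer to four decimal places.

0.1857

Finishing within 16 spins ⇔ at least 4 successes in the first 16. With X ~ Binomial(16, 0.142857), P(Y ≤ 16) = 1 − P(X ≤ 3).
  k=0: C(16,0)·0.142857^0·0.857143^16 = 0.084889
  k=1: C(16,1)·0.142857^1·0.857143^15 = 0.226371
  k=2: C(16,2)·0.142857^2·0.857143^14 = 0.282963
  k=3: C(16,3)·0.142857^3·0.857143^13 = 0.220083
1 − 0.814305 = 0.185695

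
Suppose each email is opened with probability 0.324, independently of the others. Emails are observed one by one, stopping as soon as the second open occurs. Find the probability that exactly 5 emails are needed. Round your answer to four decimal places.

0.1297

Y = trial on which the second success occurs; negative binomial, r=2, p=0.324.
P(Y=5) = C(4,1) · p^2 · (1−p)^3
= 4 · 0.10498 · 0.30892 = 0.129715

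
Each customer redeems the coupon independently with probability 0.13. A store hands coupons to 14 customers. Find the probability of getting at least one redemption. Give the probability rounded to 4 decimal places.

0.8577

P(at least one) = 1 − P(none) = 1 − (1 − 0.13)^14
= 1 − 0.142321 = 0.857679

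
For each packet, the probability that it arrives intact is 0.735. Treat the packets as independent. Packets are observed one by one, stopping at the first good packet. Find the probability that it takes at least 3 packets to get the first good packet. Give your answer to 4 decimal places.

0.0702

Y = number of packets to the first success; geometric, p = 0.735.
P(Y > 2) = P(first 2 all fail) = (1−p)^2 = 0.070225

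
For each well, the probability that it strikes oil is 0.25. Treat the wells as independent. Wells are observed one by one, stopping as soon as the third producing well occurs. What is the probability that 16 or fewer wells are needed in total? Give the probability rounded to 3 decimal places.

0.803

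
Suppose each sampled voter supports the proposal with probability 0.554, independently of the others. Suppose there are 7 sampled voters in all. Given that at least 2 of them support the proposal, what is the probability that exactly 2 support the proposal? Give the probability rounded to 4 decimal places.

X ~ Binomial(7, 0.554). Want P(X=2 | X≥2) = P(X=2) / P(X≥2).
P(X=2) = C(7,2)·0.554^2·0.446^5 = 0.113740
P(X≥2) = 1 − 0.003510 − 0.030522 = 0.965967
Ratio = 0.113740 / 0.965967 = 0.117747

0.1177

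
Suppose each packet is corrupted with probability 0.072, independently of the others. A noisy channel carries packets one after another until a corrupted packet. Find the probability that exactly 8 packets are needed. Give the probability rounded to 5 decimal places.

Geometric (trials to first success), p = 0.072.
P(Y = 8) = (1−p)^7 · p = 0.5927 · 0.072 = 0.0426745

0.04267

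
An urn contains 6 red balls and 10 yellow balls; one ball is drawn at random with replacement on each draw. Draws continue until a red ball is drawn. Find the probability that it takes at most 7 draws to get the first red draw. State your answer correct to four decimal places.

0.9627

Y = number of draws to the first success; geometric, p = 0.375.
P(Y ≤ 7) = 1 − (1−p)^7 = 1 − 0.037253 = 0.962747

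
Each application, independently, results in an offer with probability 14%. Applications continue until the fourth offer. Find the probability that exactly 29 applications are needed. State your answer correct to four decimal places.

0.0290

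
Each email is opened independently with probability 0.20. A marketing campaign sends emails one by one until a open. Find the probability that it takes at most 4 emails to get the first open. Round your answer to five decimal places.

0.59040

Y = number of emails to the first success; geometric, p = 0.20.
P(Y ≤ 4) = 1 − (1−p)^4 = 1 − 0.4096000 = 0.5904000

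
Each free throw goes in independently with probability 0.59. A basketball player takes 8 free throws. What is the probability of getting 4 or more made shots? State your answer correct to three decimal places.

X ~ Binomial(8, 0.59); P(X ≥ 4) = Σ C(8,k) p^k (1−p)^(8−k) over k:
  k=4: C(8,4)·0.59^4·0.41^4 = 0.23969
  k=5: C(8,5)·0.59^5·0.41^3 = 0.27593
  k=6: C(8,6)·0.59^6·0.41^2 = 0.19854
  k=7: C(8,7)·0.59^7·0.41^1 = 0.08163
  k=8: C(8,8)·0.59^8·0.41^0 = 0.01468
Total = 0.81046

0.810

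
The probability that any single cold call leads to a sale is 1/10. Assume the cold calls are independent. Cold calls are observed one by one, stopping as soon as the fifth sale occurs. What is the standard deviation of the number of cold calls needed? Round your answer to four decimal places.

Y = total cold calls until the fifth success; negative binomial with r=5, p=0.10.
SD(Y) = √[r(1−p)/p²] = √(450.000000) = 21.213203

21.2132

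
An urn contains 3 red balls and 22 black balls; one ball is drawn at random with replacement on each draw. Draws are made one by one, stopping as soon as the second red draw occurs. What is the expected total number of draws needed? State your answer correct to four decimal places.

16.6667

Y = total draws until the second success; negative binomial with r=2, p=0.12.
E[Y] = r / p = 2 / 0.12 = 16.666667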